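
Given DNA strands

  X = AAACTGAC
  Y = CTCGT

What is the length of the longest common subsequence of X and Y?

Let dp[i][j] be the LCS length of the first i bases of X and the first j bases of Y. dp[i][j] = dp[i-1][j-1]+1 when the i-th and j-th bases match, else max(dp[i-1][j], dp[i][j-1]).
    ·  C  T  C  G  T
 ·  0  0  0  0  0  0
 A  0  0  0  0  0  0
 A  0  0  0  0  0  0
 A  0  0  0  0  0  0
 C  0  1  1  1  1  1
 T  0  1  2  2  2  2
 G  0  1  2  2  3  3
 A  0  1  2  2  3  3
 C  0  1  2  3  3  3
dp[8][5] = 3. One LCS (by backtracking along matches): CTG.

3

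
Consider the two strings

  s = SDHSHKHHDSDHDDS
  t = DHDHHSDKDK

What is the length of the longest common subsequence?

Let dp[i][j] be the LCS length of the first i characters of s and the first j characters of t. dp[i][j] = dp[i-1][j-1]+1 when the i-th and j-th characters match, else max(dp[i-1][j], dp[i][j-1]).
    ·  D  H  D  H  H  S  D  K  D  K
 ·  0  0  0  0  0  0  0  0  0  0  0
 S  0  0  0  0  0  0  1  1  1  1  1
 D  0  1  1  1  1  1  1  2  2  2  2
 H  0  1  2  2  2  2  2  2  2  2  2
 S  0  1  2  2  2  2  3  3  3  3  3
 H  0  1  2  2  3  3  3  3  3  3  3
 K  0  1  2  2  3  3  3  3  4  4  4
 H  0  1  2  2  3  4  4  4  4  4  4
 H  0  1  2  2  3  4  4  4  4  4  4
 D  0  1  2  3  3  4  4  5  5  5  5
 S  0  1  2  3  3  4  5  5  5  5  5
 D  0  1  2  3  3  4  5  6  6  6  6
 H  0  1  2  3  4  4  5  6  6  6  6
 D  0  1  2  3  4  4  5  6  6  7  7
 D  0  1  2  3  4  4  5  6  6  7  7
 S  0  1  2  3  4  4  5  6  6  7  7
dp[15][10] = 7. One LCS (by backtracking along matches): DHHHSDD.

7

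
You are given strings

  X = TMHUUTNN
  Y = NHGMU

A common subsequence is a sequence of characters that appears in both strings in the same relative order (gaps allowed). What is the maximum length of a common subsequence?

One common subsequence of length 2: M at X[2]=Y[4], U at X[5]=Y[5]. dp[8][5] = 2 confirms this is the maximum.

2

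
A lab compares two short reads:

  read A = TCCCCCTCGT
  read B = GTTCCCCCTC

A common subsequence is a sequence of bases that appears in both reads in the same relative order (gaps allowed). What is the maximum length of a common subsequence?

Let dp[i][j] be the LCS length of the first i bases of read A and the first j bases of read B. dp[i][j] = dp[i-1][j-1]+1 when the i-th and j-th bases match, else max(dp[i-1][j], dp[i][j-1]).
    ·  G  T  T  C  C  C  C  C  T  C
 ·  0  0  0  0  0  0  0  0  0  0  0
 T  0  0  1  1  1  1  1  1  1  1  1
 C  0  0  1  1  2  2  2  2  2  2  2
 C  0  0  1  1  2  3  3  3  3  3  3
 C  0  0  1  1  2  3  4  4  4  4  4
 C  0  0  1  1  2  3  4  5  5  5  5
 C  0  0  1  1  2  3  4  5  6  6  6
 T  0  0  1  2  2  3  4  5  6  7  7
 C  0  0  1  2  3  3  4  5  6  7  8
 G  0  1  1  2  3  3  4  5  6  7  8
 T  0  1  2  2  3  3  4  5  6  7  8
dp[10][10] = 8. One LCS (by backtracking along matches): TCCCCCTC.

8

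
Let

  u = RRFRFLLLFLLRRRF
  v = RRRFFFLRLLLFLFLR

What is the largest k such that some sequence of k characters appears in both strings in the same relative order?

Taking R [1,2], R [2,3], F [3,6], R [4,8], L [6,9], L [7,10], L [8,11], F [9,12], L [10,13], L [11,15], R [14,16] gives a common subsequence of length 11. Since dp[15][16] = 11, nothing longer is possible.

11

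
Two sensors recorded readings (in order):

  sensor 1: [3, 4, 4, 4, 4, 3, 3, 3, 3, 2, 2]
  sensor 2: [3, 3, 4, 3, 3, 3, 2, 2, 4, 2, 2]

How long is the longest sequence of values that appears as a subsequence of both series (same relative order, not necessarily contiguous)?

7

Pick 3 [1,2], then 4 [5,3], then 3 [6,4], then 3 [7,5], then 3 [8,6], then 2 [10,10], then 2 [11,11]; all 7 values appear in both, in order. Since dp[11][11] = 7, nothing longer is possible.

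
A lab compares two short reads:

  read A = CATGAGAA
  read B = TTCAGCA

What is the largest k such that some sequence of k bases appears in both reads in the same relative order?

Let dp[i][j] be the LCS length of the first i bases of read A and the first j bases of read B. dp[i][j] = dp[i-1][j-1]+1 when the i-th and j-th bases match, else max(dp[i-1][j], dp[i][j-1]).
    ·  T  T  C  A  G  C  A
 ·  0  0  0  0  0  0  0  0
 C  0  0  0  1  1  1  1  1
 A  0  0  0  1  2  2  2  2
 T  0  1  1  1  2  2  2  2
 G  0  1  1  1  2  3  3  3
 A  0  1  1  1  2  3  3  4
 G  0  1  1  1  2  3  3  4
 A  0  1  1  1  2  3  3  4
 A  0  1  1  1  2  3  3  4
dp[8][7] = 4. One LCS (by backtracking along matches): CAGA.

4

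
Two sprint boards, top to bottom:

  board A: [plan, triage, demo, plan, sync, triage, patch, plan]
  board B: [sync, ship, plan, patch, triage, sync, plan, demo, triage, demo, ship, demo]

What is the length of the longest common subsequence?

Match plan [1,3], triage [2,5], demo [3,8], triage [6,9] — 4 tasks in the same relative order in both, and the DP table's final entry dp[8][12] is also 4, so no common subsequence is longer.

4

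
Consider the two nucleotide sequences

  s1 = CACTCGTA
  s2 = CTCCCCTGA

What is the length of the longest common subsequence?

5

Let dp[i][j] be the LCS length of the first i bases of s1 and the first j bases of s2. dp[i][j] = dp[i-1][j-1]+1 when the i-th and j-th bases match, else max(dp[i-1][j], dp[i][j-1]).
    ·  C  T  C  C  C  C  T  G  A
 ·  0  0  0  0  0  0  0  0  0  0
 C  0  1  1  1  1  1  1  1  1  1
 A  0  1  1  1  1  1  1  1  1  2
 C  0  1  1  2  2  2  2  2  2  2
 T  0  1  2  2  2  2  2  3  3  3
 C  0  1  2  3  3  3  3  3  3  3
 G  0  1  2  3  3  3  3  3  4  4
 T  0  1  2  3  3  3  3  4  4  4
 A  0  1  2  3  3  3  3  4  4  5
dp[8][9] = 5. One LCS (by backtracking along matches): CCTGA.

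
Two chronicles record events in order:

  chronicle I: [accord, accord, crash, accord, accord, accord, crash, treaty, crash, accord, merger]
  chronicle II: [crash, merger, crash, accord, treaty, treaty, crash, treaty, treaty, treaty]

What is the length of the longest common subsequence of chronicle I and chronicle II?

4

Match crash (chronicle I #3, chronicle II #3) → accord (chronicle I #4, chronicle II #4) → crash (chronicle I #7, chronicle II #7) → treaty (chronicle I #8, chronicle II #10) — 4 events in the same relative order in both, and the DP table's final entry dp[11][10] is also 4, so no common subsequence is longer.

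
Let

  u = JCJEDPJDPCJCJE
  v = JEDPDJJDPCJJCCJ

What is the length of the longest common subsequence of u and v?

Pick J (u #3, v #1) → E (u #4, v #2) → D (u #5, v #3) → P (u #6, v #4) → J (u #7, v #7) → D (u #8, v #8) → P (u #9, v #9) → C (u #10, v #10) → J (u #11, v #12) → C (u #12, v #14) → J (u #13, v #15); all 11 characters appear in both, in order. The LCS DP gives dp[14][15] = 11, so this is optimal.

11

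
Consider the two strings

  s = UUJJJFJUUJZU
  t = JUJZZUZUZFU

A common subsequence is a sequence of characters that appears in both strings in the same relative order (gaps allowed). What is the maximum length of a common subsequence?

Let dp[i][j] be the LCS length of the first i characters of s and the first j characters of t. dp[i][j] = dp[i-1][j-1]+1 when the i-th and j-th characters match, else max(dp[i-1][j], dp[i][j-1]).
    ·  J  U  J  Z  Z  U  Z  U  Z  F  U
 ·  0  0  0  0  0  0  0  0  0  0  0  0
 U  0  0  1  1  1  1  1  1  1  1  1  1
 U  0  0  1  1  1  1  2  2  2  2  2  2
 J  0  1  1  2  2  2  2  2  2  2  2  2
 J  0  1  1  2  2  2  2  2  2  2  2  2
 J  0  1  1  2  2  2  2  2  2  2  2  2
 F  0  1  1  2  2  2  2  2  2  2  3  3
 J  0  1  1  2  2  2  2  2  2  2  3  3
 U  0  1  2  2  2  2  3  3  3  3  3  4
 U  0  1  2  2  2  2  3  3  4  4  4  4
 J  0  1  2  3  3  3  3  3  4  4  4  4
 Z  0  1  2  3  4  4  4  4  4  5  5  5
 U  0  1  2  3  4  4  5  5  5  5  5  6
dp[12][11] = 6. One LCS (by backtracking along matches): UJUUZU.

6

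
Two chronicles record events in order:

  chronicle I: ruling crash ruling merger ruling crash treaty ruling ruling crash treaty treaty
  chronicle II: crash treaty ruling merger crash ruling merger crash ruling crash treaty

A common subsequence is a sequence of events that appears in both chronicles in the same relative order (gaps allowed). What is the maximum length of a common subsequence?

Taking ruling (chronicle I #1, chronicle II #3) → crash (chronicle I #2, chronicle II #5) → ruling (chronicle I #3, chronicle II #6) → merger (chronicle I #4, chronicle II #7) → crash (chronicle I #6, chronicle II #8) → ruling (chronicle I #9, chronicle II #9) → crash (chronicle I #10, chronicle II #10) → treaty (chronicle I #12, chronicle II #11) gives a common subsequence of length 8. The LCS DP gives dp[12][11] = 8, so this is optimal.

8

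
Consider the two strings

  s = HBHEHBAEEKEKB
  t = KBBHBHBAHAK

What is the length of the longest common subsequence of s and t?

Let dp[i][j] be the LCS length of the first i characters of s and the first j characters of t. dp[i][j] = dp[i-1][j-1]+1 when the i-th and j-th characters match, else max(dp[i-1][j], dp[i][j-1]).
    ·  K  B  B  H  B  H  B  A  H  A  K
 ·  0  0  0  0  0  0  0  0  0  0  0  0
 H  0  0  0  0  1  1  1  1  1  1  1  1
 B  0  0  1  1  1  2  2  2  2  2  2  2
 H  0  0  1  1  2  2  3  3  3  3  3  3
 E  0  0  1  1  2  2  3  3  3  3  3  3
 H  0  0  1  1  2  2  3  3  3  4  4  4
 B  0  0  1  2  2  3  3  4  4  4  4  4
 A  0  0  1  2  2  3  3  4  5  5  5  5
 E  0  0  1  2  2  3  3  4  5  5  5  5
 E  0  0  1  2  2  3  3  4  5  5  5  5
 K  0  1  1  2  2  3  3  4  5  5  5  6
 E  0  1  1  2  2  3  3  4  5  5  5  6
 K  0  1  1  2  2  3  3  4  5  5  5  6
 B  0  1  2  2  2  3  3  4  5  5  5  6
dp[13][11] = 6. One LCS (by backtracking along matches): HBHHAK.

6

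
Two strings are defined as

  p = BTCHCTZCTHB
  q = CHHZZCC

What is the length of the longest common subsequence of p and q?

Taking C at p[3]=q[1]; then H at p[4]=q[3]; then C at p[5]=q[6]; then C at p[8]=q[7] gives a common subsequence of length 4. Since dp[11][7] = 4, nothing longer is possible.

4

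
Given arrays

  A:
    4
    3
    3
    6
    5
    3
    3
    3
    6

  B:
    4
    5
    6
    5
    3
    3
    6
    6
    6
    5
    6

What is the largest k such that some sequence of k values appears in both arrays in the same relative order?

One common subsequence of length 6: 4 (A #1, B #1), 3 (A #2, B #5), 3 (A #3, B #6), 6 (A #4, B #9), 5 (A #5, B #10), 6 (A #9, B #11). Since dp[9][11] = 6, nothing longer is possible.

6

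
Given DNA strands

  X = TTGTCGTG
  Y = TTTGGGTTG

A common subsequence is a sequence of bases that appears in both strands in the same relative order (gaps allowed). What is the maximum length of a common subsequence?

6

Let dp[i][j] be the LCS length of the first i bases of X and the first j bases of Y. dp[i][j] = dp[i-1][j-1]+1 when the i-th and j-th bases match, else max(dp[i-1][j], dp[i][j-1]).
    ·  T  T  T  G  G  G  T  T  G
 ·  0  0  0  0  0  0  0  0  0  0
 T  0  1  1  1  1  1  1  1  1  1
 T  0  1  2  2  2  2  2  2  2  2
 G  0  1  2  2  3  3  3  3  3  3
 T  0  1  2  3  3  3  3  4  4  4
 C  0  1  2  3  3  3  3  4  4  4
 G  0  1  2  3  4  4  4  4  4  5
 T  0  1  2  3  4  4  4  5  5  5
 G  0  1  2  3  4  5  5  5  5  6
dp[8][9] = 6. One LCS (by backtracking along matches): TTGTTG.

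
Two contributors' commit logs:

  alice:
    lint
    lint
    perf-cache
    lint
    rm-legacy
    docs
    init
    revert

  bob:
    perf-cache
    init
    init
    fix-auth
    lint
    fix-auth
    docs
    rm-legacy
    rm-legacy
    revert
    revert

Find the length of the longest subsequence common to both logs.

4

Taking perf-cache [3,1], then lint [4,5], then rm-legacy [5,9], then revert [8,11] gives a common subsequence of length 4. The LCS DP gives dp[8][11] = 4, so this is optimal.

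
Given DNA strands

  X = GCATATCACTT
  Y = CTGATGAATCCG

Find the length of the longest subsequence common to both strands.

7

Pick G at X[1]=Y[3] → A at X[3]=Y[4] → T at X[4]=Y[5] → A at X[5]=Y[8] → T at X[6]=Y[9] → C at X[7]=Y[10] → C at X[9]=Y[11]; all 7 bases appear in both, in order, and the DP table's final entry dp[11][12] is also 7, so no common subsequence is longer.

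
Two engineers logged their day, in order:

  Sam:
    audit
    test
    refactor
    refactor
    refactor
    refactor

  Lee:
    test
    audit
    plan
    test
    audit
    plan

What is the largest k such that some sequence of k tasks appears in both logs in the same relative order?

One common subsequence of length 2: audit at Sam[1]=Lee[2]; then test at Sam[2]=Lee[4]. Since dp[6][6] = 2, nothing longer is possible.

2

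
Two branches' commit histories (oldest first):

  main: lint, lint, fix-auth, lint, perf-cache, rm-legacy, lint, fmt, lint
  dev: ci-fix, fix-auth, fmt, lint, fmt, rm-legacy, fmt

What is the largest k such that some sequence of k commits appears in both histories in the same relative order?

Taking fix-auth [3,2], lint [4,4], rm-legacy [6,6], fmt [8,7] gives a common subsequence of length 4. Since dp[9][7] = 4, nothing longer is possible.

4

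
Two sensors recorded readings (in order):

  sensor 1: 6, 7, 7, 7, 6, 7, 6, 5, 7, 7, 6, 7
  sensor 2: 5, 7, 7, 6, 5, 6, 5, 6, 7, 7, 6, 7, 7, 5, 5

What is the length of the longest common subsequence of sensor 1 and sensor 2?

Match 7 at sensor 1[3]=sensor 2[2] → 7 at sensor 1[4]=sensor 2[3] → 6 at sensor 1[5]=sensor 2[4] → 6 at sensor 1[7]=sensor 2[6] → 5 at sensor 1[8]=sensor 2[7] → 7 at sensor 1[9]=sensor 2[9] → 7 at sensor 1[10]=sensor 2[10] → 6 at sensor 1[11]=sensor 2[11] → 7 at sensor 1[12]=sensor 2[13] — 9 values in the same relative order in both. The LCS DP gives dp[12][15] = 9, so this is optimal.

9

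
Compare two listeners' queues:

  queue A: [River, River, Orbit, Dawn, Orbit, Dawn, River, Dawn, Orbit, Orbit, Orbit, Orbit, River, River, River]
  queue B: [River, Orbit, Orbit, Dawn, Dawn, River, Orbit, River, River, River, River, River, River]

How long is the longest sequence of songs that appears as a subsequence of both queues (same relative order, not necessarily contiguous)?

9

Match River (queue A #1, queue B #1) → Orbit (queue A #3, queue B #3) → Dawn (queue A #4, queue B #4) → Dawn (queue A #6, queue B #5) → River (queue A #7, queue B #6) → Orbit (queue A #9, queue B #7) → River (queue A #13, queue B #11) → River (queue A #14, queue B #12) → River (queue A #15, queue B #13) — 9 songs in the same relative order in both. The LCS DP gives dp[15][13] = 9, so this is optimal.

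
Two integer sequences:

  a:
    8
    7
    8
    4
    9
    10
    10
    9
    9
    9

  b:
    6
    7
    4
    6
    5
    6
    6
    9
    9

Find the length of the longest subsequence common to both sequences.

4

Let dp[i][j] be the LCS length of the first i values of a and the first j values of b. dp[i][j] = dp[i-1][j-1]+1 when the i-th and j-th values match, else max(dp[i-1][j], dp[i][j-1]).
    ·  6  7  4  6  5  6  6  9  9
 ·  0  0  0  0  0  0  0  0  0  0
 8  0  0  0  0  0  0  0  0  0  0
 7  0  0  1  1  1  1  1  1  1  1
 8  0  0  1  1  1  1  1  1  1  1
 4  0  0  1  2  2  2  2  2  2  2
 9  0  0  1  2  2  2  2  2  3  3
10  0  0  1  2  2  2  2  2  3  3
10  0  0  1  2  2  2  2  2  3  3
 9  0  0  1  2  2  2  2  2  3  4
 9  0  0  1  2  2  2  2  2  3  4
 9  0  0  1  2  2  2  2  2  3  4
dp[10][9] = 4. One LCS (by backtracking along matches): 7, 4, 9, 9.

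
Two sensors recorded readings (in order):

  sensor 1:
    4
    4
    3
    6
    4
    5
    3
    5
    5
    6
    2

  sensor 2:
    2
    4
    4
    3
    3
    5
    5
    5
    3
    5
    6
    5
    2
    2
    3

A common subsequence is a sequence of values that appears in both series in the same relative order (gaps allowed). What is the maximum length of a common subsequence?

One common subsequence of length 8: 4 [1,2], then 4 [2,3], then 3 [3,5], then 5 [6,8], then 3 [7,9], then 5 [8,10], then 5 [9,12], then 2 [11,14]. Since dp[11][15] = 8, nothing longer is possible.

8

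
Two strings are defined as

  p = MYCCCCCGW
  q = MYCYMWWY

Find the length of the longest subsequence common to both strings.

4

Let dp[i][j] be the LCS length of the first i characters of p and the first j characters of q. dp[i][j] = dp[i-1][j-1]+1 when the i-th and j-th characters match, else max(dp[i-1][j], dp[i][j-1]).
    ·  M  Y  C  Y  M  W  W  Y
 ·  0  0  0  0  0  0  0  0  0
 M  0  1  1  1  1  1  1  1  1
 Y  0  1  2  2  2  2  2  2  2
 C  0  1  2  3  3  3  3  3  3
 C  0  1  2  3  3  3  3  3  3
 C  0  1  2  3  3  3  3  3  3
 C  0  1  2  3  3  3  3  3  3
 C  0  1  2  3  3  3  3  3  3
 G  0  1  2  3  3  3  3  3  3
 W  0  1  2  3  3  3  4  4  4
dp[9][8] = 4. One LCS (by backtracking along matches): MYCW.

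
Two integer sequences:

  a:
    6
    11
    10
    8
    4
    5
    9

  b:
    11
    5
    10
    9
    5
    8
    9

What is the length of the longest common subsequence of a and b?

4

Let dp[i][j] be the LCS length of the first i values of a and the first j values of b. dp[i][j] = dp[i-1][j-1]+1 when the i-th and j-th values match, else max(dp[i-1][j], dp[i][j-1]).
    · 11  5 10  9  5  8  9
 ·  0  0  0  0  0  0  0  0
 6  0  0  0  0  0  0  0  0
11  0  1  1  1  1  1  1  1
10  0  1  1  2  2  2  2  2
 8  0  1  1  2  2  2  3  3
 4  0  1  1  2  2  2  3  3
 5  0  1  2  2  2  3  3  3
 9  0  1  2  2  3  3  3  4
dp[7][7] = 4. One LCS (by backtracking along matches): 11, 10, 8, 9.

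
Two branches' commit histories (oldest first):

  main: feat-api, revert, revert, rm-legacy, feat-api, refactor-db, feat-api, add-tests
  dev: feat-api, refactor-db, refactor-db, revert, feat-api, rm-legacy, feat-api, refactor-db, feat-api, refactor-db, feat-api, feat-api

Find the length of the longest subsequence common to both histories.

6

Match feat-api [1,1], then revert [2,4], then rm-legacy [4,6], then feat-api [5,9], then refactor-db [6,10], then feat-api [7,12] — 6 commits in the same relative order in both. The LCS DP gives dp[8][12] = 6, so this is optimal.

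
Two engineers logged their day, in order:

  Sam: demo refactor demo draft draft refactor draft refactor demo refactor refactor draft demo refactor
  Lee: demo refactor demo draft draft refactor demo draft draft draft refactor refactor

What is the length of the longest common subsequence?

Taking demo at Sam[1]=Lee[1] → refactor at Sam[2]=Lee[2] → demo at Sam[3]=Lee[3] → draft at Sam[4]=Lee[4] → draft at Sam[5]=Lee[5] → refactor at Sam[6]=Lee[6] → draft at Sam[7]=Lee[10] → refactor at Sam[11]=Lee[11] → refactor at Sam[14]=Lee[12] gives a common subsequence of length 9. The LCS DP gives dp[14][12] = 9, so this is optimal.

9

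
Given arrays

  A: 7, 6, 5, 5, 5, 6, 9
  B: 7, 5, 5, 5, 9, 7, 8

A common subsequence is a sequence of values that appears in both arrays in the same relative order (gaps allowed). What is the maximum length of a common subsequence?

Pick 7 (A #1, B #1), 5 (A #3, B #2), 5 (A #4, B #3), 5 (A #5, B #4), 9 (A #7, B #5); all 5 values appear in both, in order, and the DP table's final entry dp[7][7] is also 5, so no common subsequence is longer.

5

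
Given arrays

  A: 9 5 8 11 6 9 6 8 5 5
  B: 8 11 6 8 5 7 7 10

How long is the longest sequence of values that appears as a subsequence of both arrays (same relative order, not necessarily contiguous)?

Pick 8 [3,1], then 11 [4,2], then 6 [7,3], then 8 [8,4], then 5 [9,5]; all 5 values appear in both, in order, and the DP table's final entry dp[10][8] is also 5, so no common subsequence is longer.

5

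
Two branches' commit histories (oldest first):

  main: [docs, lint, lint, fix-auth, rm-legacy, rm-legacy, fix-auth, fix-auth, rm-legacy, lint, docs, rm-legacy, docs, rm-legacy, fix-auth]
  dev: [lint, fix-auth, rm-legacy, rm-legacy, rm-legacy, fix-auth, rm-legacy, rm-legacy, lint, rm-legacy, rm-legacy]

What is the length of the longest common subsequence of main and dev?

Match lint [3,1]; then fix-auth [4,2]; then rm-legacy [5,4]; then rm-legacy [6,5]; then fix-auth [7,6]; then rm-legacy [9,8]; then lint [10,9]; then rm-legacy [12,10]; then rm-legacy [14,11] — 9 commits in the same relative order in both. The LCS DP gives dp[15][11] = 9, so this is optimal.

9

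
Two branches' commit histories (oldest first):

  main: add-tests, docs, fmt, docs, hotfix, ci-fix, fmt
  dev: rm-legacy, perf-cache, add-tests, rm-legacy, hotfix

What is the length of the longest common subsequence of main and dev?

2

Match add-tests (main #1, dev #3), then hotfix (main #5, dev #5) — 2 commits in the same relative order in both. dp[7][5] = 2 confirms this is the maximum.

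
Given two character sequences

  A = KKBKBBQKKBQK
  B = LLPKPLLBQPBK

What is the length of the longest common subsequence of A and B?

5

Match K at A[1]=B[4], B at A[6]=B[8], Q at A[7]=B[9], B at A[10]=B[11], K at A[12]=B[12] — 5 characters in the same relative order in both, and the DP table's final entry dp[12][12] is also 5, so no common subsequence is longer.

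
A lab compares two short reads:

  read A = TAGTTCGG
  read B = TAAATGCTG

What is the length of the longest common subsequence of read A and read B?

Taking T (read A #1, read B #1); then A (read A #2, read B #4); then G (read A #3, read B #6); then T (read A #5, read B #8); then G (read A #8, read B #9) gives a common subsequence of length 5. dp[8][9] = 5 confirms this is the maximum.

5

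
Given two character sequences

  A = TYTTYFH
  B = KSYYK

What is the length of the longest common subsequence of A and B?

2

Let dp[i][j] be the LCS length of the first i characters of A and the first j characters of B. dp[i][j] = dp[i-1][j-1]+1 when the i-th and j-th characters match, else max(dp[i-1][j], dp[i][j-1]).
    ·  K  S  Y  Y  K
 ·  0  0  0  0  0  0
 T  0  0  0  0  0  0
 Y  0  0  0  1  1  1
 T  0  0  0  1  1  1
 T  0  0  0  1  1  1
 Y  0  0  0  1  2  2
 F  0  0  0  1  2  2
 H  0  0  0  1  2  2
dp[7][5] = 2. One LCS (by backtracking along matches): YY.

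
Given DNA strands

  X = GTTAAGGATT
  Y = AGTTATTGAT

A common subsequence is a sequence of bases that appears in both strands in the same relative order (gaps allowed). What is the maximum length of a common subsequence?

7

Let dp[i][j] be the LCS length of the first i bases of X and the first j bases of Y. dp[i][j] = dp[i-1][j-1]+1 when the i-th and j-th bases match, else max(dp[i-1][j], dp[i][j-1]).
    ·  A  G  T  T  A  T  T  G  A  T
 ·  0  0  0  0  0  0  0  0  0  0  0
 G  0  0  1  1  1  1  1  1  1  1  1
 T  0  0  1  2  2  2  2  2  2  2  2
 T  0  0  1  2  3  3  3  3  3  3  3
 A  0  1  1  2  3  4  4  4  4  4  4
 A  0  1  1  2  3  4  4  4  4  5  5
 G  0  1  2  2  3  4  4  4  5  5  5
 G  0  1  2  2  3  4  4  4  5  5  5
 A  0  1  2  2  3  4  4  4  5  6  6
 T  0  1  2  3  3  4  5  5  5  6  7
 T  0  1  2  3  4  4  5  6  6  6  7
dp[10][10] = 7. One LCS (by backtracking along matches): GTTAGAT.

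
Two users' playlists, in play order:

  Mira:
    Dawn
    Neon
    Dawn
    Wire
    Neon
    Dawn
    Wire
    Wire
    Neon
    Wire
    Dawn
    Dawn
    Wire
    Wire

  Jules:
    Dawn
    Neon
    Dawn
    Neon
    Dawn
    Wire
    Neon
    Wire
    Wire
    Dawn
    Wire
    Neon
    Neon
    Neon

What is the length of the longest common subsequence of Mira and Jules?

10

Taking Dawn (Mira #1, Jules #1) → Neon (Mira #2, Jules #2) → Dawn (Mira #3, Jules #3) → Neon (Mira #5, Jules #4) → Dawn (Mira #6, Jules #5) → Wire (Mira #7, Jules #6) → Wire (Mira #8, Jules #8) → Wire (Mira #10, Jules #9) → Dawn (Mira #12, Jules #10) → Wire (Mira #13, Jules #11) gives a common subsequence of length 10. Since dp[14][14] = 10, nothing longer is possible.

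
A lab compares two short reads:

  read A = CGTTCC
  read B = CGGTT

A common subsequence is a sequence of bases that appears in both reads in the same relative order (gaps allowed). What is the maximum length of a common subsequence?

Match C (read A #1, read B #1); then G (read A #2, read B #3); then T (read A #3, read B #4); then T (read A #4, read B #5) — 4 bases in the same relative order in both, and the DP table's final entry dp[6][5] is also 4, so no common subsequence is longer.

4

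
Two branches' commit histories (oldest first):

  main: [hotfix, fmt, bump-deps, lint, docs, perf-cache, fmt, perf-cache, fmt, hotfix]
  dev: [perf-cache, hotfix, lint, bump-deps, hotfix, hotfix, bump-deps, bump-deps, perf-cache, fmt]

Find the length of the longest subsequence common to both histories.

Pick hotfix (main #1, dev #6); then bump-deps (main #3, dev #8); then perf-cache (main #8, dev #9); then fmt (main #9, dev #10); all 4 commits appear in both, in order, and the DP table's final entry dp[10][10] is also 4, so no common subsequence is longer.

4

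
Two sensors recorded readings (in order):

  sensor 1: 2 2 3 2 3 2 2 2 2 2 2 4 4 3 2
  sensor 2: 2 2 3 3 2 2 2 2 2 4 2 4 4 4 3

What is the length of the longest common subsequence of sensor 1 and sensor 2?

One common subsequence of length 13: 2 [1,1] → 2 [2,2] → 3 [3,3] → 3 [5,4] → 2 [6,5] → 2 [7,6] → 2 [8,7] → 2 [9,8] → 2 [10,9] → 2 [11,11] → 4 [12,13] → 4 [13,14] → 3 [14,15]. Since dp[15][15] = 13, nothing longer is possible.

13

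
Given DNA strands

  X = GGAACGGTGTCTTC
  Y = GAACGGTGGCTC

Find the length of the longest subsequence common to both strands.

Taking G at X[2]=Y[1], then A at X[3]=Y[2], then A at X[4]=Y[3], then C at X[5]=Y[4], then G at X[6]=Y[5], then G at X[7]=Y[6], then T at X[8]=Y[7], then G at X[9]=Y[9], then C at X[11]=Y[10], then T at X[13]=Y[11], then C at X[14]=Y[12] gives a common subsequence of length 11. Since dp[14][12] = 11, nothing longer is possible.

11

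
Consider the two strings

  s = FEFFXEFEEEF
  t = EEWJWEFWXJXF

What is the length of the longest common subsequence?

4

Taking E at s[2]=t[6]; then F at s[3]=t[7]; then X at s[5]=t[11]; then F at s[11]=t[12] gives a common subsequence of length 4. The LCS DP gives dp[11][12] = 4, so this is optimal.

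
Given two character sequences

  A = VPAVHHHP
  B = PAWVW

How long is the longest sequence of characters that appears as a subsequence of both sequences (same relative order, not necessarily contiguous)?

Taking P at A[2]=B[1] → A at A[3]=B[2] → V at A[4]=B[4] gives a common subsequence of length 3. Since dp[8][5] = 3, nothing longer is possible.

3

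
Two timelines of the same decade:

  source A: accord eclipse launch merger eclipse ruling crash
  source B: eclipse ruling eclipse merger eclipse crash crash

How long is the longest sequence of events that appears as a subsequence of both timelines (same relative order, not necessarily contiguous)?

4

One common subsequence of length 4: eclipse [2,3]; then merger [4,4]; then eclipse [5,5]; then crash [7,7]. The LCS DP gives dp[7][7] = 4, so this is optimal.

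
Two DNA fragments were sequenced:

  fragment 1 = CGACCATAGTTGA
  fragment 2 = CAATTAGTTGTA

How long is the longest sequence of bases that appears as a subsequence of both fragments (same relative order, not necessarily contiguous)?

Match C (fragment 1 #1, fragment 2 #1); then A (fragment 1 #3, fragment 2 #2); then A (fragment 1 #6, fragment 2 #3); then T (fragment 1 #7, fragment 2 #5); then A (fragment 1 #8, fragment 2 #6); then G (fragment 1 #9, fragment 2 #7); then T (fragment 1 #10, fragment 2 #8); then T (fragment 1 #11, fragment 2 #9); then G (fragment 1 #12, fragment 2 #10); then A (fragment 1 #13, fragment 2 #12) — 10 bases in the same relative order in both. dp[13][12] = 10 confirms this is the maximum.

10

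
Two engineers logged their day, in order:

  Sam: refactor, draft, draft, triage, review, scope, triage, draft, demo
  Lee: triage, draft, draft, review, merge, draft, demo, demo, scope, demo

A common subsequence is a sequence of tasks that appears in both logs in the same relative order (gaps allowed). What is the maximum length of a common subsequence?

5

Pick draft at Sam[2]=Lee[2] → draft at Sam[3]=Lee[3] → review at Sam[5]=Lee[4] → scope at Sam[6]=Lee[9] → demo at Sam[9]=Lee[10]; all 5 tasks appear in both, in order. Since dp[9][10] = 5, nothing longer is possible.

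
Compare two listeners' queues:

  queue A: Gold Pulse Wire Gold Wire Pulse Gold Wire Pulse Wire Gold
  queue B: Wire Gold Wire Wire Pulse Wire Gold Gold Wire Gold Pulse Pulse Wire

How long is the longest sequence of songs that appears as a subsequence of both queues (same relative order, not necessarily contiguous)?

8

Taking Gold (queue A #1, queue B #2) → Pulse (queue A #2, queue B #5) → Wire (queue A #3, queue B #6) → Gold (queue A #4, queue B #8) → Wire (queue A #5, queue B #9) → Pulse (queue A #6, queue B #11) → Pulse (queue A #9, queue B #12) → Wire (queue A #10, queue B #13) gives a common subsequence of length 8, and the DP table's final entry dp[11][13] is also 8, so no common subsequence is longer.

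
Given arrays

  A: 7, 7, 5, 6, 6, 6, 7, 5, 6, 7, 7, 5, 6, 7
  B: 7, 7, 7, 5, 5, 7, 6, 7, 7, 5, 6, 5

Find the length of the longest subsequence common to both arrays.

Taking 7 [1,2]; then 7 [2,3]; then 5 [3,5]; then 7 [7,6]; then 6 [9,7]; then 7 [10,8]; then 7 [11,9]; then 5 [12,10]; then 6 [13,11] gives a common subsequence of length 9. The LCS DP gives dp[14][12] = 9, so this is optimal.

9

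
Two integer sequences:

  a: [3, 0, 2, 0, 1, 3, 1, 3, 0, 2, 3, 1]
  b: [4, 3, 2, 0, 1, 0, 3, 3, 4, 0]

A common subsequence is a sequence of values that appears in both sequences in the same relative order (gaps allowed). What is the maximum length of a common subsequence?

7

Match 3 [1,2]; then 2 [3,3]; then 0 [4,4]; then 1 [5,5]; then 3 [6,7]; then 3 [8,8]; then 0 [9,10] — 7 values in the same relative order in both. dp[12][10] = 7 confirms this is the maximum.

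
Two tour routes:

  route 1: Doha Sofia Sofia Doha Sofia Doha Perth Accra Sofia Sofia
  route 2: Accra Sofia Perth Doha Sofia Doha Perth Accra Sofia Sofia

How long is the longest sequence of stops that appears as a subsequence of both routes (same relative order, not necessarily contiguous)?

8

Pick Sofia at route 1[2]=route 2[2]; then Doha at route 1[4]=route 2[4]; then Sofia at route 1[5]=route 2[5]; then Doha at route 1[6]=route 2[6]; then Perth at route 1[7]=route 2[7]; then Accra at route 1[8]=route 2[8]; then Sofia at route 1[9]=route 2[9]; then Sofia at route 1[10]=route 2[10]; all 8 stops appear in both, in order. The LCS DP gives dp[10][10] = 8, so this is optimal.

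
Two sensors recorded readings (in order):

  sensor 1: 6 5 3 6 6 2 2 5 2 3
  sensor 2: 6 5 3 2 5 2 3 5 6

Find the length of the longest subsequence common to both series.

7

Let dp[i][j] be the LCS length of the first i values of sensor 1 and the first j values of sensor 2. dp[i][j] = dp[i-1][j-1]+1 when the i-th and j-th values match, else max(dp[i-1][j], dp[i][j-1]).
    ·  6  5  3  2  5  2  3  5  6
 ·  0  0  0  0  0  0  0  0  0  0
 6  0  1  1  1  1  1  1  1  1  1
 5  0  1  2  2  2  2  2  2  2  2
 3  0  1  2  3  3  3  3  3  3  3
 6  0  1  2  3  3  3  3  3  3  4
 6  0  1  2  3  3  3  3  3  3  4
 2  0  1  2  3  4  4  4  4  4  4
 2  0  1  2  3  4  4  5  5  5  5
 5  0  1  2  3  4  5  5  5  6  6
 2  0  1  2  3  4  5  6  6  6  6
 3  0  1  2  3  4  5  6  7  7  7
dp[10][9] = 7. One LCS (by backtracking along matches): 6, 5, 3, 2, 5, 2, 3.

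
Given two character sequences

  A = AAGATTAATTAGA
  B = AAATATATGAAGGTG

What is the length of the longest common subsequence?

9

Pick A at A[1]=B[2] → A at A[2]=B[3] → A at A[4]=B[5] → T at A[5]=B[6] → T at A[6]=B[8] → A at A[7]=B[10] → A at A[8]=B[11] → T at A[10]=B[14] → G at A[12]=B[15]; all 9 characters appear in both, in order, and the DP table's final entry dp[13][15] is also 9, so no common subsequence is longer.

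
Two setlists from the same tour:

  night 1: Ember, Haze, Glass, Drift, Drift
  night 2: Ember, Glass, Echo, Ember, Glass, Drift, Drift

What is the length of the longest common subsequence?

4

Match Ember [1,4]; then Glass [3,5]; then Drift [4,6]; then Drift [5,7] — 4 songs in the same relative order in both. The LCS DP gives dp[5][7] = 4, so this is optimal.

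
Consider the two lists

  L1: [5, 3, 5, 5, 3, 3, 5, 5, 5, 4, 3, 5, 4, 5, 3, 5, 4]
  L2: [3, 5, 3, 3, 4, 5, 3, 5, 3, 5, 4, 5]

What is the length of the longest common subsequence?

10

Pick 3 [2,1], then 5 [4,2], then 3 [5,3], then 3 [6,4], then 5 [7,6], then 5 [9,8], then 3 [11,9], then 5 [12,10], then 4 [13,11], then 5 [16,12]; all 10 values appear in both, in order. Since dp[17][12] = 10, nothing longer is possible.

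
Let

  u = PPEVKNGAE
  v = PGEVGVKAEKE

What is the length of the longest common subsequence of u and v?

6

Pick P at u[1]=v[1], E at u[3]=v[3], V at u[4]=v[6], K at u[5]=v[7], A at u[8]=v[8], E at u[9]=v[11]; all 6 characters appear in both, in order, and the DP table's final entry dp[9][11] is also 6, so no common subsequence is longer.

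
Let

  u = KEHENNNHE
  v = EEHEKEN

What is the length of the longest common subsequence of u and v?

Let dp[i][j] be the LCS length of the first i characters of u and the first j characters of v. dp[i][j] = dp[i-1][j-1]+1 when the i-th and j-th characters match, else max(dp[i-1][j], dp[i][j-1]).
    ·  E  E  H  E  K  E  N
 ·  0  0  0  0  0  0  0  0
 K  0  0  0  0  0  1  1  1
 E  0  1  1  1  1  1  2  2
 H  0  1  1  2  2  2  2  2
 E  0  1  2  2  3  3  3  3
 N  0  1  2  2  3  3  3  4
 N  0  1  2  2  3  3  3  4
 N  0  1  2  2  3  3  3  4
 H  0  1  2  3  3  3  3  4
 E  0  1  2  3  4  4  4  4
dp[9][7] = 4. One LCS (by backtracking along matches): EHEN.

4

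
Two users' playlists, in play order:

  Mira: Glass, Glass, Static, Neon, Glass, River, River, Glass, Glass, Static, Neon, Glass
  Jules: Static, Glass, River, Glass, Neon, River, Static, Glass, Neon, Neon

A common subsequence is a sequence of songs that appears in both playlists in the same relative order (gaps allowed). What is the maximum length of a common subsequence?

6

Taking Glass (Mira #1, Jules #2); then Glass (Mira #2, Jules #4); then Neon (Mira #4, Jules #5); then River (Mira #6, Jules #6); then Glass (Mira #8, Jules #8); then Neon (Mira #11, Jules #10) gives a common subsequence of length 6. The LCS DP gives dp[12][10] = 6, so this is optimal.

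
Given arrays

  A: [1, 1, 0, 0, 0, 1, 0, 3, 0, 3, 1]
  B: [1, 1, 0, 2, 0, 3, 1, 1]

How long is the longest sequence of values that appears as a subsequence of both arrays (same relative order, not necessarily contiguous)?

Let dp[i][j] be the LCS length of the first i values of A and the first j values of B. dp[i][j] = dp[i-1][j-1]+1 when the i-th and j-th values match, else max(dp[i-1][j], dp[i][j-1]).
    ·  1  1  0  2  0  3  1  1
 ·  0  0  0  0  0  0  0  0  0
 1  0  1  1  1  1  1  1  1  1
 1  0  1  2  2  2  2  2  2  2
 0  0  1  2  3  3  3  3  3  3
 0  0  1  2  3  3  4  4  4  4
 0  0  1  2  3  3  4  4  4  4
 1  0  1  2  3  3  4  4  5  5
 0  0  1  2  3  3  4  4  5  5
 3  0  1  2  3  3  4  5  5  5
 0  0  1  2  3  3  4  5  5  5
 3  0  1  2  3  3  4  5  5  5
 1  0  1  2  3  3  4  5  6  6
dp[11][8] = 6. One LCS (by backtracking along matches): 1, 1, 0, 0, 1, 1.

6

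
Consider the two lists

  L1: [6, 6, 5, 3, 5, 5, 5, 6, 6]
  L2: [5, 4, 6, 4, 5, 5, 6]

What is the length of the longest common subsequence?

Taking 6 at L1[1]=L2[3], 5 at L1[6]=L2[5], 5 at L1[7]=L2[6], 6 at L1[9]=L2[7] gives a common subsequence of length 4. dp[9][7] = 4 confirms this is the maximum.

4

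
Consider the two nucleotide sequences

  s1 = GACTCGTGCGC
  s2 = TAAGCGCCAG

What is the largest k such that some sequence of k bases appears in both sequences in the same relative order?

Match G [1,4]; then C [3,5]; then C [5,7]; then C [9,8]; then G [10,10] — 5 bases in the same relative order in both. Since dp[11][10] = 5, nothing longer is possible.

5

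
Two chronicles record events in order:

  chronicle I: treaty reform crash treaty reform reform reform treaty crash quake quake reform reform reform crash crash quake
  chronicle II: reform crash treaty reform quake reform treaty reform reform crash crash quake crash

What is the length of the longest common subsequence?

11

One common subsequence of length 11: reform (chronicle I #2, chronicle II #1), then crash (chronicle I #3, chronicle II #2), then treaty (chronicle I #4, chronicle II #3), then reform (chronicle I #5, chronicle II #4), then reform (chronicle I #7, chronicle II #6), then treaty (chronicle I #8, chronicle II #7), then reform (chronicle I #13, chronicle II #8), then reform (chronicle I #14, chronicle II #9), then crash (chronicle I #15, chronicle II #10), then crash (chronicle I #16, chronicle II #11), then quake (chronicle I #17, chronicle II #12). dp[17][13] = 11 confirms this is the maximum.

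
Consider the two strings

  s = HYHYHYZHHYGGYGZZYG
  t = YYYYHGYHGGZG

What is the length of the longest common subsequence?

9

Taking Y at s[2]=t[3], Y at s[4]=t[4], H at s[5]=t[5], Y at s[6]=t[7], H at s[9]=t[8], G at s[12]=t[9], G at s[14]=t[10], Z at s[16]=t[11], G at s[18]=t[12] gives a common subsequence of length 9. The LCS DP gives dp[18][12] = 9, so this is optimal.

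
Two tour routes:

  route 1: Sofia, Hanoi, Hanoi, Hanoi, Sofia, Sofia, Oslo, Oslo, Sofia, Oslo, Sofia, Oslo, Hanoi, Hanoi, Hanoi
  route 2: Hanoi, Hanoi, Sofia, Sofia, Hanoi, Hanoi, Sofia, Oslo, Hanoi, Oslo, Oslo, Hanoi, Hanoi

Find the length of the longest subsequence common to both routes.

Taking Sofia (route 1 #1, route 2 #4) → Hanoi (route 1 #3, route 2 #5) → Hanoi (route 1 #4, route 2 #6) → Sofia (route 1 #6, route 2 #7) → Oslo (route 1 #7, route 2 #8) → Oslo (route 1 #10, route 2 #10) → Oslo (route 1 #12, route 2 #11) → Hanoi (route 1 #14, route 2 #12) → Hanoi (route 1 #15, route 2 #13) gives a common subsequence of length 9. The LCS DP gives dp[15][13] = 9, so this is optimal.

9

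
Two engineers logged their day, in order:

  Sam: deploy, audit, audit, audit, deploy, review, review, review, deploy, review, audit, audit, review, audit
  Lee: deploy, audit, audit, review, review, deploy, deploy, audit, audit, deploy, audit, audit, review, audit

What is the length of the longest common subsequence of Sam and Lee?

10

Pick deploy at Sam[1]=Lee[1], then audit at Sam[3]=Lee[2], then audit at Sam[4]=Lee[3], then review at Sam[6]=Lee[4], then review at Sam[7]=Lee[5], then deploy at Sam[9]=Lee[10], then audit at Sam[11]=Lee[11], then audit at Sam[12]=Lee[12], then review at Sam[13]=Lee[13], then audit at Sam[14]=Lee[14]; all 10 tasks appear in both, in order, and the DP table's final entry dp[14][14] is also 10, so no common subsequence is longer.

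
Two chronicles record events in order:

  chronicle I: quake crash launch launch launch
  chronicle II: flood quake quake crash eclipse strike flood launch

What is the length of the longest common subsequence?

One common subsequence of length 3: quake [1,3], then crash [2,4], then launch [5,8]. dp[5][8] = 3 confirms this is the maximum.

3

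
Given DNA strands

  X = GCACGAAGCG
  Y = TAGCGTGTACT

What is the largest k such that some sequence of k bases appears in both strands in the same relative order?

Let dp[i][j] be the LCS length of the first i bases of X and the first j bases of Y. dp[i][j] = dp[i-1][j-1]+1 when the i-th and j-th bases match, else max(dp[i-1][j], dp[i][j-1]).
    ·  T  A  G  C  G  T  G  T  A  C  T
 ·  0  0  0  0  0  0  0  0  0  0  0  0
 G  0  0  0  1  1  1  1  1  1  1  1  1
 C  0  0  0  1  2  2  2  2  2  2  2  2
 A  0  0  1  1  2  2  2  2  2  3  3  3
 C  0  0  1  1  2  2  2  2  2  3  4  4
 G  0  0  1  2  2  3  3  3  3  3  4  4
 A  0  0  1  2  2  3  3  3  3  4  4  4
 A  0  0  1  2  2  3  3  3  3  4  4  4
 G  0  0  1  2  2  3  3  4  4  4  4  4
 C  0  0  1  2  3  3  3  4  4  4  5  5
 G  0  0  1  2  3  4  4  4  4  4  5  5
dp[10][11] = 5. One LCS (by backtracking along matches): GCGAC.

5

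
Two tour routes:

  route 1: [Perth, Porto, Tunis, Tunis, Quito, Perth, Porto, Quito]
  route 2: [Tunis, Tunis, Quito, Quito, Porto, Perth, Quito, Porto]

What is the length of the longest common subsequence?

One common subsequence of length 5: Tunis [3,1], Tunis [4,2], Quito [5,4], Perth [6,6], Porto [7,8]. The LCS DP gives dp[8][8] = 5, so this is optimal.

5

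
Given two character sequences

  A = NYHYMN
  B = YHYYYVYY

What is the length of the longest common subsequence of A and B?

3

Let dp[i][j] be the LCS length of the first i characters of A and the first j characters of B. dp[i][j] = dp[i-1][j-1]+1 when the i-th and j-th characters match, else max(dp[i-1][j], dp[i][j-1]).
    ·  Y  H  Y  Y  Y  V  Y  Y
 ·  0  0  0  0  0  0  0  0  0
 N  0  0  0  0  0  0  0  0  0
 Y  0  1  1  1  1  1  1  1  1
 H  0  1  2  2  2  2  2  2  2
 Y  0  1  2  3  3  3  3  3  3
 M  0  1  2  3  3  3  3  3  3
 N  0  1  2  3  3  3  3  3  3
dp[6][8] = 3. One LCS (by backtracking along matches): YHY.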